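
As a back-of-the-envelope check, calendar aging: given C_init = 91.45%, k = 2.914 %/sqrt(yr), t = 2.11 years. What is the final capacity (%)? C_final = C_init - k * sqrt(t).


sqrt(t) = sqrt(2.11) = 1.4526
C_final = 91.45 - 2.914 * 1.4526 = 87.22%

87.22%


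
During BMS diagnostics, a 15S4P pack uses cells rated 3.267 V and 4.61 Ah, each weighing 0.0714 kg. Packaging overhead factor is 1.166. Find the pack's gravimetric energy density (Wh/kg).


Step 1: V_pack = 15 * 3.267 = 49.005 V
Step 2: C_pack = 4 * 4.61 = 18.44 Ah
Step 3: E_pack = V_pack * C_pack = 49.005 * 18.44 = 903.65 Wh
Step 4: m_pack = 15 * 4 * 0.0714 * 1.166 = 4.9951 kg
Step 5: ED = E_pack / m_pack = 903.65 / 4.9951 = 180.9 Wh/kg

180.9 Wh/kg


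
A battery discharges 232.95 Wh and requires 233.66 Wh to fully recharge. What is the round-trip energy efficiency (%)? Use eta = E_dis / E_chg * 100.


eta_e = E_dis / E_chg * 100 = 232.95 / 233.66 * 100 = 99.70%

99.70%


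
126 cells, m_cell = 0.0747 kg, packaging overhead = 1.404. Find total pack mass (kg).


m_pack = n * m_cell * overhead = 126 * 0.0747 * 1.404 = 13.21 kg

13.21 kg


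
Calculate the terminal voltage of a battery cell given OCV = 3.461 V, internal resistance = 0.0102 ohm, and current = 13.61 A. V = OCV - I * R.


IR drop = 13.61 * 0.0102 = 0.13882 V
V = 3.461 - 0.13882 = 3.322 V

3.322 V


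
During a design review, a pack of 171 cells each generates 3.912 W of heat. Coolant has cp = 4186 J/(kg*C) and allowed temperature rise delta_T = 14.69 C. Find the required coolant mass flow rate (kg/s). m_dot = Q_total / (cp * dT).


Q_total = 171 * 3.912 = 668.95 W
m_dot = Q_total / (cp * dT) = 668.95 / (4186 * 14.69) = 0.01088 kg/s

0.01088 kg/s


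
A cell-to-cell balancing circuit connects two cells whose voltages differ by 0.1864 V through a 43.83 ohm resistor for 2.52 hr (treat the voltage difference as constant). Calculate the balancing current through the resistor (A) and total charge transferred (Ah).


First, Ohm's law: I_bal = 0.1864 V / 43.83 ohm = 0.0042528 A
Then Q = I * t = 0.0042528 A * 2.52 hr = 0.01072 Ah

I=0.0042528 A, Q=0.01072 Ah


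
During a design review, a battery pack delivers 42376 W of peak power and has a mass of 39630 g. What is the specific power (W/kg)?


Convert: m = 39630 g = 39.63 kg
Specific power = 42376 W / 39.63 kg = 1069 W/kg

1069 W/kg


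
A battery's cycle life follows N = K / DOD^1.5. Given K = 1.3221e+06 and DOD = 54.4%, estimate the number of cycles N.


Step 1: DOD^1.5 = 54.4^1.5 = 401.23
Step 2: N = 1.3221e+06 / 401.23 = 3295 cycles

3295 cycles


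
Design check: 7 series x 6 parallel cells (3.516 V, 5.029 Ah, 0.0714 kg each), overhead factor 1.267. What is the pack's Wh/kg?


Step 1: V_pack = 7 * 3.516 = 24.612 V
Step 2: C_pack = 6 * 5.029 = 30.174 Ah
Step 3: E_pack = V_pack * C_pack = 24.612 * 30.174 = 742.64 Wh
Step 4: m_pack = 7 * 6 * 0.0714 * 1.267 = 3.7995 kg
Step 5: ED = E_pack / m_pack = 742.64 / 3.7995 = 195.5 Wh/kg

195.5 Wh/kg


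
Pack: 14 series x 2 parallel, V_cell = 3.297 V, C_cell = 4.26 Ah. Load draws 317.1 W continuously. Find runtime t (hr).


Step 1: E_pack = Ns * V_cell * Np * C_cell = 14 * 3.297 * 2 * 4.26 = 393.27 Wh
Step 2: t = E_pack / P = 393.27 / 317.1 = 1.240 hr

1.240 hr


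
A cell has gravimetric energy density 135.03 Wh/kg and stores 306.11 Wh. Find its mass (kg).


m = E / ED = 306.11 / 135.03 = 2.267 kg

2.267 kg


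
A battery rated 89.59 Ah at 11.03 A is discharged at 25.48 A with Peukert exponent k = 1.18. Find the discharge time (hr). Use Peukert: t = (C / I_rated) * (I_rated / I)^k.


t_rated = C / I_rated = 89.59 / 11.03 = 8.1224 hr
(I_rated/I)^k = (0.43289)^1.18 = 0.37233
t = t_rated * (I_rated/I)^k = 8.1224 * 0.37233 = 3.024 hr

3.024 hr


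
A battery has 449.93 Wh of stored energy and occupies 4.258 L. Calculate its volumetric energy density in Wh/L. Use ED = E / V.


Volumetric ED = 449.93 Wh / 4.258 L = 105.7 Wh/L

105.7 Wh/L


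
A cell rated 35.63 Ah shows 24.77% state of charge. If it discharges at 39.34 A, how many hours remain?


Step 1: remaining = SOC/100 * C_total = 24.77/100 * 35.63 = 8.8256 Ah
Step 2: t = remaining / I = 8.8256 / 39.34 = 0.2243 hr

0.2243 hr


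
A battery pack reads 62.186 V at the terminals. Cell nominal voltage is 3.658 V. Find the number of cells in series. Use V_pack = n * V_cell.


Rearranging: n = V_pack / V_cell = 62.186 / 3.658 = 17 cells

17


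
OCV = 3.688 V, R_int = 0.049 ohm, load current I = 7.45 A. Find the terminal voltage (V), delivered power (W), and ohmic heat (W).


Step 1: V_terminal = OCV - I*R = 3.688 - 7.45 * 0.049 = 3.323 V
Step 2: P_out = V_terminal * I = 3.323 * 7.45 = 24.76 W
Step 3: Q = I^2 * R = 7.45^2 * 0.049 = 2.720 W

V=3.323 V, P=24.76 W, Q=2.720 W


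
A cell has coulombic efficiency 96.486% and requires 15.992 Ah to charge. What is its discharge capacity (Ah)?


Q_dis = eta/100 * Q_chg = 96.486/100 * 15.992 = 15.43 Ah

15.43 Ah


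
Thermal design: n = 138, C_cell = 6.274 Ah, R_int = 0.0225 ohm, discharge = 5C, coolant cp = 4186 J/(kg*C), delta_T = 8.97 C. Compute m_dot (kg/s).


Step 1: I = 5 * 6.274 = 31.37 A
Step 2: Q_cell = I^2 * R = 31.37^2 * 0.0225 = 22.142 W
Step 3: Q_total = 138 * 22.142 = 3055.6 W
Step 4: m_dot = Q_total / (cp * dT) = 3055.6 / (4186 * 8.97) = 0.08138 kg/s

0.08138 kg/s


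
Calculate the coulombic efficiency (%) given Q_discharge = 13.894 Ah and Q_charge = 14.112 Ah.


eta_c = Q_dis / Q_chg * 100 = 13.894 / 14.112 * 100 = 98.46%

98.46%


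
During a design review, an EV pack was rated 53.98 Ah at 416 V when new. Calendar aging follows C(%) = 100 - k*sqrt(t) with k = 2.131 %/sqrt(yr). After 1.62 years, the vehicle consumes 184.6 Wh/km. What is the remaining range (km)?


Step 1: capacity retention = 100 - 2.131 * sqrt(1.62) = 100 - 2.131 * 1.2728 = 97.288%
Step 2: C_now = 53.98 * 97.288/100 = 52.516 Ah
Step 3: E_pack = V * C_now = 416 * 52.516 = 21847 Wh
Step 4: range = E_pack / consumption = 21847 / 184.6 = 118.3 km

118.3 km


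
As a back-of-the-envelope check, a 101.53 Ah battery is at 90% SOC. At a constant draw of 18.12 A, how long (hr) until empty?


Step 1: remaining = SOC/100 * C_total = 90/100 * 101.53 = 91.377 Ah
Step 2: t = remaining / I = 91.377 / 18.12 = 5.043 hr

5.043 hr


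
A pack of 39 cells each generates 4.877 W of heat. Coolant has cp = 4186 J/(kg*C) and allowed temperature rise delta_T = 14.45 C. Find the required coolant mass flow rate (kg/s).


Step 1: Total heat Q = 39 * 4.877 W = 190.2 W
Step 2: denom = cp * dT = 4186 * 14.45 = 60488
Step 3: m_dot = 190.2 / 60488 = 0.003144 kg/s

0.003144 kg/s


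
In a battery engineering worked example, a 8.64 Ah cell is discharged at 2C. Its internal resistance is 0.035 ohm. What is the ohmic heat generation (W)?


Step 1: I = C_rate * capacity = 2 * 8.64 = 17.28 A
Step 2: Q = I^2 * R = 17.28^2 * 0.035 = 298.6 * 0.035 = 10.45 W

10.45 W


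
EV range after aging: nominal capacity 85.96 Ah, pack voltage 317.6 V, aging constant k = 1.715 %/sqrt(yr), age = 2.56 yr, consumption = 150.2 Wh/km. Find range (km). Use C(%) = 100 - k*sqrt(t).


Step 1: capacity retention = 100 - 1.715 * sqrt(2.56) = 100 - 1.715 * 1.6 = 97.256%
Step 2: C_now = 85.96 * 97.256/100 = 83.601 Ah
Step 3: E_pack = V * C_now = 317.6 * 83.601 = 26552 Wh
Step 4: range = E_pack / consumption = 26552 / 150.2 = 176.8 km

176.8 km


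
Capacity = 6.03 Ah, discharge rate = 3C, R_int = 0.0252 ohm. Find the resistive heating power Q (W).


Step 1: I = C_rate * capacity = 3 * 6.03 = 18.09 A
Step 2: Q = I^2 * R = 18.09^2 * 0.0252 = 327.25 * 0.0252 = 8.247 W

8.247 W


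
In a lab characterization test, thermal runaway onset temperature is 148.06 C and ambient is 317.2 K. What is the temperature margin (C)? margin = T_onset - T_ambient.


Convert: T_ambient = 317.2 K = 44.05 C
margin = 148.06 - 44.05 = 104.01 C

104.01 C


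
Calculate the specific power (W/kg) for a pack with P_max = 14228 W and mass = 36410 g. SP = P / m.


Convert: m = 36410 g = 36.41 kg
Specific power = 14228 W / 36.41 kg = 390.8 W/kg

390.8 W/kg


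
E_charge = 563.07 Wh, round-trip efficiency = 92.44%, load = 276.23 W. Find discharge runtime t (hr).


Step 1: E_discharge = eta/100 * E_charge = 92.44/100 * 563.07 = 520.5 Wh
Step 2: t = E_discharge / P = 520.5 / 276.23 = 1.884 hr

1.884 hr


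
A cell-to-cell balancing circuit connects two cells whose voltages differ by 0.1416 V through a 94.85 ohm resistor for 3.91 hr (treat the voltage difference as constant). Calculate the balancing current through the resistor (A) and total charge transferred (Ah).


First, Ohm's law: I_bal = 0.1416 V / 94.85 ohm = 0.0014929 A
Then Q = I * t = 0.0014929 A * 3.91 hr = 0.005837 Ah

I=0.0014929 A, Q=0.005837 Ah


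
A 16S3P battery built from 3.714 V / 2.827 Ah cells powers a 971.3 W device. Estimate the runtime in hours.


Step 1: E_pack = Ns * V_cell * Np * C_cell = 16 * 3.714 * 3 * 2.827 = 503.97 Wh
Step 2: t = E_pack / P = 503.97 / 971.3 = 0.5189 hr

0.5189 hr


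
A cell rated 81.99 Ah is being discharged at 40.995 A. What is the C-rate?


Rearranging: C_rate = 40.995 / 81.99 = 0.5C

0.5C


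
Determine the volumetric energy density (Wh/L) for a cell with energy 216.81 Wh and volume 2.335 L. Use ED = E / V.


Volumetric ED = 216.81 Wh / 2.335 L = 92.85 Wh/L

92.85 Wh/L


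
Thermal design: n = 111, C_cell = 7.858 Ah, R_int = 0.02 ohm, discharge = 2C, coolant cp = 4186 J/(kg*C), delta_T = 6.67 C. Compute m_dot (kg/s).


Step 1: I = 2 * 7.858 = 15.716 A
Step 2: Q_cell = I^2 * R = 15.716^2 * 0.02 = 4.9399 W
Step 3: Q_total = 111 * 4.9399 = 548.33 W
Step 4: m_dot = Q_total / (cp * dT) = 548.33 / (4186 * 6.67) = 0.01964 kg/s

0.01964 kg/s


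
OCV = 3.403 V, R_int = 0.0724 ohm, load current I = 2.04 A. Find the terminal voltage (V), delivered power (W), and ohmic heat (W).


Step 1: V_terminal = OCV - I*R = 3.403 - 2.04 * 0.0724 = 3.2553 V
Step 2: P_out = V_terminal * I = 3.2553 * 2.04 = 6.641 W
Step 3: Q = I^2 * R = 2.04^2 * 0.0724 = 0.3013 W

V=3.2553 V, P=6.641 W, Q=0.3013 W


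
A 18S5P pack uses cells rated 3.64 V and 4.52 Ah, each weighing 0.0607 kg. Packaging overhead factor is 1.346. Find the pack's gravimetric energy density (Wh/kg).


Step 1: V_pack = 18 * 3.64 = 65.52 V
Step 2: C_pack = 5 * 4.52 = 22.6 Ah
Step 3: E_pack = V_pack * C_pack = 65.52 * 22.6 = 1480.8 Wh
Step 4: m_pack = 18 * 5 * 0.0607 * 1.346 = 7.3532 kg
Step 5: ED = E_pack / m_pack = 1480.8 / 7.3532 = 201.4 Wh/kg

201.4 Wh/kg


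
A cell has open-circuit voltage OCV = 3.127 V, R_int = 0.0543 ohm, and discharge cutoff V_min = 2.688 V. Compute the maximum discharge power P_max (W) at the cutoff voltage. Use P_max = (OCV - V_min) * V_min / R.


P_max = (OCV - V_min) * V_min / R = (3.127 - 2.688) * 2.688 / 0.0543 = 0.439 * 2.688 / 0.0543 = 21.73 W

21.73 W


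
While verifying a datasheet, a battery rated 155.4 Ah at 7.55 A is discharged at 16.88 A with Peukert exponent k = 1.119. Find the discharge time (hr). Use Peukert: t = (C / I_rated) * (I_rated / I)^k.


Step 1: t_rated = C / I_rated = 155.4 / 7.55 = 20.583 hr
Step 2: ratio = 7.55 / 16.88 = 0.44727
Step 3: ratio^k = 0.44727^1.119 = 0.40643
Step 4: t = t_rated * ratio^k = 20.583 * 0.40643 = 8.366 hr

8.366 hr


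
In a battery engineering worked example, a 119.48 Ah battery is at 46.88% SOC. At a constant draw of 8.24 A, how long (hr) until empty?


Step 1: remaining = SOC/100 * C_total = 46.88/100 * 119.48 = 56.012 Ah
Step 2: t = remaining / I = 56.012 / 8.24 = 6.798 hr

6.798 hr


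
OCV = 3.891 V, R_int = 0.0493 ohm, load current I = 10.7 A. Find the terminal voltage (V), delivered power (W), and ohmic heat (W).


Step 1: V_terminal = OCV - I*R = 3.891 - 10.7 * 0.0493 = 3.3635 V
Step 2: P_out = V_terminal * I = 3.3635 * 10.7 = 35.99 W
Step 3: Q = I^2 * R = 10.7^2 * 0.0493 = 5.644 W

V=3.3635 V, P=35.99 W, Q=5.644 W


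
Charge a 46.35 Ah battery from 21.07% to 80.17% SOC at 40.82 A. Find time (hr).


Step 1: dSOC = 80.17% - 21.07% = 59.1%
Step 2: delta_Ah = 46.35 * 59.1 / 100 = 27.393 Ah
Step 3: t = 27.393 / 40.82 = 0.6711 hr

0.6711 hr


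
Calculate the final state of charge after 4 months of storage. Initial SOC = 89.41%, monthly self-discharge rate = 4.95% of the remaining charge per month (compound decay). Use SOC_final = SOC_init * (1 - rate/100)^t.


decay = (1 - 4.95/100)^4 = 0.81622
SOC_final = 89.41 * 0.81622 = 72.98%

72.98%


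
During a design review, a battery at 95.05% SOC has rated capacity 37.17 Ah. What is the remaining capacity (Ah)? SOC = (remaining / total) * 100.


remaining = SOC / 100 * total = 95.05 / 100 * 37.17 = 35.33 Ah

35.33 Ah


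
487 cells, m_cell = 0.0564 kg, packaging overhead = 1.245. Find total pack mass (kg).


Cell mass sum = 487 * 0.0564 = 27.467 kg
With overhead 1.245: m_pack = 27.467 * 1.245 = 34.20 kg

34.20 kg


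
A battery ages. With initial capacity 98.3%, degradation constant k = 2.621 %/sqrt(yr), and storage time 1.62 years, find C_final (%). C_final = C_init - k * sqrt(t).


Step 1: sqrt(1.62 yr) = 1.2728
Step 2: drop = 2.621 * 1.2728 = 3.336
Step 3: C_final = 98.3 - 3.336 = 94.96%

94.96%


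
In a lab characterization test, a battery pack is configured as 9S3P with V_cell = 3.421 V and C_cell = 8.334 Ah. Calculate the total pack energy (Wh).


V_pack = 9 * 3.421 = 30.789 V
C_pack = 3 * 8.334 = 25.002 Ah
E = V_pack * C_pack = 30.789 * 25.002 = 769.8 Wh

769.8 Wh


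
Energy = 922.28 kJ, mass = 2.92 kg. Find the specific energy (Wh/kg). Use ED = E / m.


Convert: E = 922.28 kJ = 256.19 Wh
ED = E / m = 256.19 / 2.92 = 87.74 Wh/kg

87.74 Wh/kg


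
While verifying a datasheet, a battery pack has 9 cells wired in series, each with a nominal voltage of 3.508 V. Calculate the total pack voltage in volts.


With 9 cells in series at 3.508 V each, V_pack = 31.572 V

31.572 V


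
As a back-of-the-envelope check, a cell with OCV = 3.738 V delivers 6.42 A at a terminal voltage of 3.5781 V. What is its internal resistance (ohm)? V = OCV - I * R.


R = (OCV - V) / I = (3.738 - 3.5781) / 6.42 = 0.02491 ohm

0.02491 ohm


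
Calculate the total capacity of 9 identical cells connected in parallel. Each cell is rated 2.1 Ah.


Parallel capacities add: 9 * 2.1 Ah = 18.9 Ah

18.9 Ah


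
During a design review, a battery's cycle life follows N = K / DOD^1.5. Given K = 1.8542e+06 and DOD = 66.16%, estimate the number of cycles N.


DOD^1.5 = 538.14
N = K / DOD^1.5 = 1.8542e+06 / 538.14 = 3446

3446 cycles


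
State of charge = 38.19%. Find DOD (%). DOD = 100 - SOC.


DOD = 100 - SOC = 100 - 38.19 = 61.81%

61.81%


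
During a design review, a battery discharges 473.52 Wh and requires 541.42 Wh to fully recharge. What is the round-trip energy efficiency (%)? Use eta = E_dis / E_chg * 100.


Round-trip efficiency = 473.52/541.42 * 100% = 87.46%

87.46%


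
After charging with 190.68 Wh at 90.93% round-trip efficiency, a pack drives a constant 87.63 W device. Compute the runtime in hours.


Step 1: E_discharge = eta/100 * E_charge = 90.93/100 * 190.68 = 173.39 Wh
Step 2: t = E_discharge / P = 173.39 / 87.63 = 1.979 hr

1.979 hr


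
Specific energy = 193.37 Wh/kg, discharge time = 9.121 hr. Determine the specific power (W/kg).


Specific power = 193.37 Wh/kg / 9.121 hr = 21.20 W/kg

21.20 W/kg


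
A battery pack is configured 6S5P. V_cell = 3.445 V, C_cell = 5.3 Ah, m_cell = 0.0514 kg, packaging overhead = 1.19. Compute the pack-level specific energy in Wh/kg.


Step 1: V_pack = 6 * 3.445 = 20.67 V
Step 2: C_pack = 5 * 5.3 = 26.5 Ah
Step 3: E_pack = V_pack * C_pack = 20.67 * 26.5 = 547.76 Wh
Step 4: m_pack = 6 * 5 * 0.0514 * 1.19 = 1.835 kg
Step 5: ED = E_pack / m_pack = 547.76 / 1.835 = 298.5 Wh/kg

298.5 Wh/kg


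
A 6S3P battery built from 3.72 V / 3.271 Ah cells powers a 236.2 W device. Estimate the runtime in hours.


Step 1: E_pack = Ns * V_cell * Np * C_cell = 6 * 3.72 * 3 * 3.271 = 219.03 Wh
Step 2: t = E_pack / P = 219.03 / 236.2 = 0.9273 hr

0.9273 hr


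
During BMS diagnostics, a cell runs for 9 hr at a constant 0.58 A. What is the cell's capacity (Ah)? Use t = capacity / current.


C = I * t = 0.58 * 9 = 5.220 Ah

5.220 Ah


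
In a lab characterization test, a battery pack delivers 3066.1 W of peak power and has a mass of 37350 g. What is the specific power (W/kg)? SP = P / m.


Convert: m = 37350 g = 37.35 kg
SP = P / m = 3066.1 / 37.35 = 82.09 W/kg

82.09 W/kg


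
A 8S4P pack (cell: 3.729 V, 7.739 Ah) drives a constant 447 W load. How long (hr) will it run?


Step 1: E_pack = Ns * V_cell * Np * C_cell = 8 * 3.729 * 4 * 7.739 = 923.48 Wh
Step 2: t = E_pack / P = 923.48 / 447 = 2.066 hr

2.066 hr


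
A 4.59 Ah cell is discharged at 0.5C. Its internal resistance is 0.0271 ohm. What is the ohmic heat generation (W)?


Step 1: I = C_rate * capacity = 0.5 * 4.59 = 2.295 A
Step 2: Q = I^2 * R = 2.295^2 * 0.0271 = 5.267 * 0.0271 = 0.1427 W

0.1427 W


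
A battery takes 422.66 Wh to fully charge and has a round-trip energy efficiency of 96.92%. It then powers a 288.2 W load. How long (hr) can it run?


Step 1: E_discharge = eta/100 * E_charge = 96.92/100 * 422.66 = 409.64 Wh
Step 2: t = E_discharge / P = 409.64 / 288.2 = 1.421 hr

1.421 hr


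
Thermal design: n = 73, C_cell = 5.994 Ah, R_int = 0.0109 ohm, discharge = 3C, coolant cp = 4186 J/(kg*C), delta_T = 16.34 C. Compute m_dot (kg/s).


Step 1: I = 3 * 5.994 = 17.982 A
Step 2: Q_cell = I^2 * R = 17.982^2 * 0.0109 = 3.5245 W
Step 3: Q_total = 73 * 3.5245 = 257.29 W
Step 4: m_dot = Q_total / (cp * dT) = 257.29 / (4186 * 16.34) = 0.003762 kg/s

0.003762 kg/s


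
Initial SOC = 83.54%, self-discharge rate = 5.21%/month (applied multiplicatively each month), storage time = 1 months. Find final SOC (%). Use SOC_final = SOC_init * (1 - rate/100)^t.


Monthly retention factor = 1 - 5.21/100 = 0.9479
Over 1 months: factor^1 = 0.9479
SOC_final = 83.54 * 0.9479 = 79.19%

79.19%


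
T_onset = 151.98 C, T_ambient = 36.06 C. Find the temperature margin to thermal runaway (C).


margin = T_onset - T_ambient = 151.98 - 36.06 = 115.92 C

115.92 C


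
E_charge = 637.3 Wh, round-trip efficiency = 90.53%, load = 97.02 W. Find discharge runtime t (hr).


Step 1: E_discharge = eta/100 * E_charge = 90.53/100 * 637.3 = 576.95 Wh
Step 2: t = E_discharge / P = 576.95 / 97.02 = 5.947 hr

5.947 hr


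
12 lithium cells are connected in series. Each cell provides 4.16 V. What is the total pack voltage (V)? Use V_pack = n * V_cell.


V_pack = n * V_cell = 12 * 4.16 = 49.92 V

49.92 V


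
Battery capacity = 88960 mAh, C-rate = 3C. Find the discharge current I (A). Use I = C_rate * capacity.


Convert: capacity = 88960 mAh = 88.96 Ah
I = C_rate * capacity = 3 * 88.96 = 266.88 A

266.88 A


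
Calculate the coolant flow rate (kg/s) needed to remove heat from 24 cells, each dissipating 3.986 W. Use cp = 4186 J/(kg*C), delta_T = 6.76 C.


Q_total = 24 * 3.986 = 95.664 W
m_dot = Q_total / (cp * dT) = 95.664 / (4186 * 6.76) = 0.003381 kg/s

0.003381 kg/s


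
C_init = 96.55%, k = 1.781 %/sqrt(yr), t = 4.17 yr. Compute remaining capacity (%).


sqrt(t) = sqrt(4.17) = 2.0421
C_final = 96.55 - 1.781 * 2.0421 = 92.91%

92.91%


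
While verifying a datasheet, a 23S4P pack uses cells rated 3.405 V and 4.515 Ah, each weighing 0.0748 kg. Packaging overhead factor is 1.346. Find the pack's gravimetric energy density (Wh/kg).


Step 1: V_pack = 23 * 3.405 = 78.315 V
Step 2: C_pack = 4 * 4.515 = 18.06 Ah
Step 3: E_pack = V_pack * C_pack = 78.315 * 18.06 = 1414.4 Wh
Step 4: m_pack = 23 * 4 * 0.0748 * 1.346 = 9.2626 kg
Step 5: ED = E_pack / m_pack = 1414.4 / 9.2626 = 152.7 Wh/kg

152.7 Wh/kg


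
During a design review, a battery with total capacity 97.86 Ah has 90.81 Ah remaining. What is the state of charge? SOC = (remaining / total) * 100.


SOC% = 90.81 / 97.86 * 100 = 92.80%

92.80%


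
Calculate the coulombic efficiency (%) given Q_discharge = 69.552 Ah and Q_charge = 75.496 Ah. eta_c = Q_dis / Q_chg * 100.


Coulombic efficiency = 69.552/75.496 * 100% = 92.13%

92.13%


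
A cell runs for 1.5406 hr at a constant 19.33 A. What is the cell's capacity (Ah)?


C = I * t = 19.33 * 1.5406 = 29.78 Ah

29.78 Ah


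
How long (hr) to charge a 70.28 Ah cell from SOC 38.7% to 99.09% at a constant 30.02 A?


Step 1: dSOC = 99.09% - 38.7% = 60.39%
Step 2: delta_Ah = 70.28 * 60.39 / 100 = 42.442 Ah
Step 3: t = 42.442 / 30.02 = 1.414 hr

1.414 hr


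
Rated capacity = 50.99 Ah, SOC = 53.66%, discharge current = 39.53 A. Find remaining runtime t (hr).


Step 1: remaining = SOC/100 * C_total = 53.66/100 * 50.99 = 27.361 Ah
Step 2: t = remaining / I = 27.361 / 39.53 = 0.6922 hr

0.6922 hr


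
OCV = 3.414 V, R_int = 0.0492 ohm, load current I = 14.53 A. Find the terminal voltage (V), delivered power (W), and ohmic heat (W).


Step 1: V_terminal = OCV - I*R = 3.414 - 14.53 * 0.0492 = 2.6991 V
Step 2: P_out = V_terminal * I = 2.6991 * 14.53 = 39.22 W
Step 3: Q = I^2 * R = 14.53^2 * 0.0492 = 10.39 W

V=2.6991 V, P=39.22 W, Q=10.39 W


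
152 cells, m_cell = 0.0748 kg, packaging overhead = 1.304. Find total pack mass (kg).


m_pack = n * m_cell * overhead = 152 * 0.0748 * 1.304 = 14.83 kg

14.83 kg


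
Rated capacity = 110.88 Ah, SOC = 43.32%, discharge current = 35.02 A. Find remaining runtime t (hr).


Step 1: remaining = SOC/100 * C_total = 43.32/100 * 110.88 = 48.033 Ah
Step 2: t = remaining / I = 48.033 / 35.02 = 1.372 hr

1.372 hr


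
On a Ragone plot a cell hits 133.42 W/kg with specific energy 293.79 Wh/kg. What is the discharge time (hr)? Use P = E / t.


t = E / P = 293.79 / 133.42 = 2.202 hr

2.202 hr


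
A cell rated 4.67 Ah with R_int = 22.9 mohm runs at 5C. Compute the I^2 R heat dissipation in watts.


Convert: R = 22.9 mohm = 0.0229 ohm
Step 1: I = C_rate * capacity = 5 * 4.67 = 23.35 A
Step 2: Q = I^2 * R = 23.35^2 * 0.0229 = 545.22 * 0.0229 = 12.49 W

12.49 W


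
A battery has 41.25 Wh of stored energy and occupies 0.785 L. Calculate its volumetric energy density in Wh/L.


Volumetric ED = 41.25 Wh / 0.785 L = 52.55 Wh/L

52.55 Wh/L


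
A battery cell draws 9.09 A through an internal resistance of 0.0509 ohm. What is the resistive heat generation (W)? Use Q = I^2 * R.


I^2 = 82.628
Q = 82.628 * 0.0509 = 4.206 W

4.206 W


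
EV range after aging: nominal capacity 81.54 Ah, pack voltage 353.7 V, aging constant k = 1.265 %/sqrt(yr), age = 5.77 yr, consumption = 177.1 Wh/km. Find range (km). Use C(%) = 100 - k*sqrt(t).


Step 1: capacity retention = 100 - 1.265 * sqrt(5.77) = 100 - 1.265 * 2.4021 = 96.961%
Step 2: C_now = 81.54 * 96.961/100 = 79.062 Ah
Step 3: E_pack = V * C_now = 353.7 * 79.062 = 27964 Wh
Step 4: range = E_pack / consumption = 27964 / 177.1 = 157.9 km

157.9 km


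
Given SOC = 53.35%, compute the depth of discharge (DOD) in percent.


DOD = 100 - SOC = 100 - 53.35 = 46.65%

46.65%


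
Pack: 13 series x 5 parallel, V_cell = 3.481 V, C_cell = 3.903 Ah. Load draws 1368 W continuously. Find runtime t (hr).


Step 1: E_pack = Ns * V_cell * Np * C_cell = 13 * 3.481 * 5 * 3.903 = 883.11 Wh
Step 2: t = E_pack / P = 883.11 / 1368 = 0.6455 hr

0.6455 hr


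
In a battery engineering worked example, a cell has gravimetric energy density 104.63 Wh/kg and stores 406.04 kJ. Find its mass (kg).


Convert: E = 406.04 kJ = 112.79 Wh
m = E / ED = 112.79 / 104.63 = 1.078 kg

1.078 kg


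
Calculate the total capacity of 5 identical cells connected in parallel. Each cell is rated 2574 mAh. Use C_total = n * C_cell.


Convert: C_cell = 2574 mAh = 2.574 Ah
C_total = 5 * 2.574 = 12.87 Ah

12.87 Ah


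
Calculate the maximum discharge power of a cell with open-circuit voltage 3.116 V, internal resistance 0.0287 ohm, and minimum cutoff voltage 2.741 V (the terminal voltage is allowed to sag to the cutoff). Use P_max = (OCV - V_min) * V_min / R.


P_max = (OCV - V_min) * V_min / R = (3.116 - 2.741) * 2.741 / 0.0287 = 0.375 * 2.741 / 0.0287 = 35.81 W

35.81 W


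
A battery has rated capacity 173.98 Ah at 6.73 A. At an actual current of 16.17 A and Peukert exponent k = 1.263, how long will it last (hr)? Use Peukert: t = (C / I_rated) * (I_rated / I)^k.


t_rated = C / I_rated = 173.98 / 6.73 = 25.851 hr
(I_rated/I)^k = (0.4162)^1.263 = 0.33051
t = t_rated * (I_rated/I)^k = 25.851 * 0.33051 = 8.544 hr

8.544 hr


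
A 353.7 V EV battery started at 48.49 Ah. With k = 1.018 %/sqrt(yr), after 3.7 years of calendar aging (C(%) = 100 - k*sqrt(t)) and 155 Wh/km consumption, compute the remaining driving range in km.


Step 1: capacity retention = 100 - 1.018 * sqrt(3.7) = 100 - 1.018 * 1.9235 = 98.042%
Step 2: C_now = 48.49 * 98.042/100 = 47.541 Ah
Step 3: E_pack = V * C_now = 353.7 * 47.541 = 16815 Wh
Step 4: range = E_pack / consumption = 16815 / 155 = 108.5 km

108.5 km


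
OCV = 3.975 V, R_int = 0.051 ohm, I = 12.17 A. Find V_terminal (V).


V = OCV - I*R = 3.975 - 12.17 * 0.051 = 3.354 V

3.354 V


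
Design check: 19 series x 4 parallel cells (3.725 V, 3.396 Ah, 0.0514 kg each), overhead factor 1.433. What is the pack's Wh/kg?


Step 1: V_pack = 19 * 3.725 = 70.775 V
Step 2: C_pack = 4 * 3.396 = 13.584 Ah
Step 3: E_pack = V_pack * C_pack = 70.775 * 13.584 = 961.41 Wh
Step 4: m_pack = 19 * 4 * 0.0514 * 1.433 = 5.5979 kg
Step 5: ED = E_pack / m_pack = 961.41 / 5.5979 = 171.7 Wh/kg

171.7 Wh/kg


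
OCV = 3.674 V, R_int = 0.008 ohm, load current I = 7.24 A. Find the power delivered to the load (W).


Step 1: V_terminal = OCV - I*R = 3.674 - 7.24 * 0.008 = 3.6161 V
Step 2: P_out = V_terminal * I = 3.6161 * 7.24 = 26.18 W

26.18 W


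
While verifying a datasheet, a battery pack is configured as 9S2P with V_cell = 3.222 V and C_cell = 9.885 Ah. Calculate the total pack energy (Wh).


E = Ns * Vcell * Np * Ccell = 9 * 3.222 * 2 * 9.885 = 573.3 Wh

573.3 Wh


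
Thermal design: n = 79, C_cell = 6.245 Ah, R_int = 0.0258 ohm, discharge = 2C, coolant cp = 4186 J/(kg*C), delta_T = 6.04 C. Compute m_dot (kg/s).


Step 1: I = 2 * 6.245 = 12.49 A
Step 2: Q_cell = I^2 * R = 12.49^2 * 0.0258 = 4.0248 W
Step 3: Q_total = 79 * 4.0248 = 317.96 W
Step 4: m_dot = Q_total / (cp * dT) = 317.96 / (4186 * 6.04) = 0.01258 kg/s

0.01258 kg/s


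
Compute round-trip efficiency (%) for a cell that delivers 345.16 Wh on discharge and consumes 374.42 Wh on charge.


eta_e = E_dis / E_chg * 100 = 345.16 / 374.42 * 100 = 92.19%

92.19%


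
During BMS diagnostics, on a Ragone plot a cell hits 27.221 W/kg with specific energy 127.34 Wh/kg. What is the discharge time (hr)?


t = E / P = 127.34 / 27.221 = 4.678 hr

4.678 hr


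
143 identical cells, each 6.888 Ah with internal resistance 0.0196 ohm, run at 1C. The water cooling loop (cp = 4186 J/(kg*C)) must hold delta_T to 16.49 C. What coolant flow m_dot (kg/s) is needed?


Step 1: I = 1 * 6.888 = 6.888 A
Step 2: Q_cell = I^2 * R = 6.888^2 * 0.0196 = 0.92991 W
Step 3: Q_total = 143 * 0.92991 = 132.98 W
Step 4: m_dot = Q_total / (cp * dT) = 132.98 / (4186 * 16.49) = 0.001926 kg/s

0.001926 kg/s


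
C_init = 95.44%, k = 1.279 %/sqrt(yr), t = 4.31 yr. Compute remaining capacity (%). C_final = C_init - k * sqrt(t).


sqrt(t) = sqrt(4.31) = 2.0761
C_final = 95.44 - 1.279 * 2.0761 = 92.78%

92.78%


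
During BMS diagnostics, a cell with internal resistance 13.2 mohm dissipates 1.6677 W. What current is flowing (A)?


Convert: R = 13.2 mohm = 0.0132 ohm
I = sqrt(Q / R) = sqrt(1.6677 / 0.0132) = sqrt(126.34) = 11.24 A

11.24 A


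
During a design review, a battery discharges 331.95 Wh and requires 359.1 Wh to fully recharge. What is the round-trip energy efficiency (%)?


Round-trip efficiency = 331.95/359.1 * 100% = 92.44%

92.44%


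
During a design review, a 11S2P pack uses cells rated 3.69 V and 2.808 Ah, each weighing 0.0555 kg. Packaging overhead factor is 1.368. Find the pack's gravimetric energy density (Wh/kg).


Step 1: V_pack = 11 * 3.69 = 40.59 V
Step 2: C_pack = 2 * 2.808 = 5.616 Ah
Step 3: E_pack = V_pack * C_pack = 40.59 * 5.616 = 227.95 Wh
Step 4: m_pack = 11 * 2 * 0.0555 * 1.368 = 1.6703 kg
Step 5: ED = E_pack / m_pack = 227.95 / 1.6703 = 136.5 Wh/kg

136.5 Wh/kg


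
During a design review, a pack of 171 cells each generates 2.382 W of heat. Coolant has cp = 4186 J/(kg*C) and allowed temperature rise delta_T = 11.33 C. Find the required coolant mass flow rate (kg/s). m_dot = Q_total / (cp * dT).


Q_total = 171 * 2.382 = 407.32 W
m_dot = Q_total / (cp * dT) = 407.32 / (4186 * 11.33) = 0.008588 kg/s

0.008588 kg/s


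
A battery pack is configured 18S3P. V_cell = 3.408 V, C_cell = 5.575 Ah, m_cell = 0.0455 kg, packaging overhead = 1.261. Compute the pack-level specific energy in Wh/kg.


Step 1: V_pack = 18 * 3.408 = 61.344 V
Step 2: C_pack = 3 * 5.575 = 16.725 Ah
Step 3: E_pack = V_pack * C_pack = 61.344 * 16.725 = 1026 Wh
Step 4: m_pack = 18 * 3 * 0.0455 * 1.261 = 3.0983 kg
Step 5: ED = E_pack / m_pack = 1026 / 3.0983 = 331.1 Wh/kg

331.1 Wh/kg


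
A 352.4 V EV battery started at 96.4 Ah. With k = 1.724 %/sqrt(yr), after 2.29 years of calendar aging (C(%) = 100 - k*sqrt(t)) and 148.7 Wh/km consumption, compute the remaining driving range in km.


Step 1: capacity retention = 100 - 1.724 * sqrt(2.29) = 100 - 1.724 * 1.5133 = 97.391%
Step 2: C_now = 96.4 * 97.391/100 = 93.885 Ah
Step 3: E_pack = V * C_now = 352.4 * 93.885 = 33085 Wh
Step 4: range = E_pack / consumption = 33085 / 148.7 = 222.5 km

222.5 km


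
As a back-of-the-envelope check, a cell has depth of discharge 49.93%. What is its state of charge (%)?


SOC = 100 - DOD = 100 - 49.93 = 50.07%

50.07%


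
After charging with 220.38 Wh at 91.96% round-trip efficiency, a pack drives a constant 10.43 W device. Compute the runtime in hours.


Step 1: E_discharge = eta/100 * E_charge = 91.96/100 * 220.38 = 202.66 Wh
Step 2: t = E_discharge / P = 202.66 / 10.43 = 19.43 hr

19.43 hr


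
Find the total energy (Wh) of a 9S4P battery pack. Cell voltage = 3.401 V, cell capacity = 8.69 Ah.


V_pack = 9 * 3.401 = 30.609 V
C_pack = 4 * 8.69 = 34.76 Ah
E = V_pack * C_pack = 30.609 * 34.76 = 1064 Wh

1064 Wh


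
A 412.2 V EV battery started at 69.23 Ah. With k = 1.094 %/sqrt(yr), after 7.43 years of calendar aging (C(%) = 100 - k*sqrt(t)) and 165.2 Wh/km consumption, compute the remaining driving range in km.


Step 1: capacity retention = 100 - 1.094 * sqrt(7.43) = 100 - 1.094 * 2.7258 = 97.018%
Step 2: C_now = 69.23 * 97.018/100 = 67.166 Ah
Step 3: E_pack = V * C_now = 412.2 * 67.166 = 27686 Wh
Step 4: range = E_pack / consumption = 27686 / 165.2 = 167.6 km

167.6 km


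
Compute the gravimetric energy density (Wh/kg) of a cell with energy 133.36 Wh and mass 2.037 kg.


Specific energy = 133.36 Wh / 2.037 kg = 65.47 Wh/kg

65.47 Wh/kg


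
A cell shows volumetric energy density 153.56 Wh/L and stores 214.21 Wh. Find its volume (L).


V = E / ED = 214.21 / 153.56 = 1.395 L

1.395 L


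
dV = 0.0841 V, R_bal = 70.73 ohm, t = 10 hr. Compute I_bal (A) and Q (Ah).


First, Ohm's law: I_bal = 0.0841 V / 70.73 ohm = 0.001189 A
Then Q = I * t = 0.001189 A * 10 hr = 0.01189 Ah

I=0.001189 A, Q=0.01189 Ah


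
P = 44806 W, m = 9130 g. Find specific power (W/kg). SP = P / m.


Convert: m = 9130 g = 9.13 kg
SP = P / m = 44806 / 9.13 = 4908 W/kg

4908 W/kg


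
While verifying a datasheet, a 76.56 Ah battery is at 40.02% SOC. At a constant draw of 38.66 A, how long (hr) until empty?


Step 1: remaining = SOC/100 * C_total = 40.02/100 * 76.56 = 30.639 Ah
Step 2: t = remaining / I = 30.639 / 38.66 = 0.7925 hr

0.7925 hr


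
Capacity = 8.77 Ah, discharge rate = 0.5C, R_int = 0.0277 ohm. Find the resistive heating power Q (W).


Step 1: I = C_rate * capacity = 0.5 * 8.77 = 4.385 A
Step 2: Q = I^2 * R = 4.385^2 * 0.0277 = 19.228 * 0.0277 = 0.5326 W

0.5326 W


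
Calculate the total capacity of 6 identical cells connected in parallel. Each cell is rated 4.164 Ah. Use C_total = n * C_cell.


C_total = 6 * 4.164 = 24.984 Ah

24.984 Ah


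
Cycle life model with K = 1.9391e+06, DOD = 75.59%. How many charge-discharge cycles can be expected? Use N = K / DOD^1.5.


Step 1: DOD^1.5 = 75.59^1.5 = 657.2
Step 2: N = 1.9391e+06 / 657.2 = 2951 cycles

2951 cycles


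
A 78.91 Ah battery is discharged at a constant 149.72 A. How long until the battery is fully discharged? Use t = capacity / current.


Runtime = 78.91 Ah / 149.72 A = 0.5271 hr

0.5271 hr


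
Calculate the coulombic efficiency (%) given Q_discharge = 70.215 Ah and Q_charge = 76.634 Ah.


Coulombic efficiency = 70.215/76.634 * 100% = 91.62%

91.62%


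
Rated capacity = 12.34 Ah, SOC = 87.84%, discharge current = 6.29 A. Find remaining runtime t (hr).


Step 1: remaining = SOC/100 * C_total = 87.84/100 * 12.34 = 10.839 Ah
Step 2: t = remaining / I = 10.839 / 6.29 = 1.723 hr

1.723 hr


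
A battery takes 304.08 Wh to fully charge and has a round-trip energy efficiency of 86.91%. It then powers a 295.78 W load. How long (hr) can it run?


Step 1: E_discharge = eta/100 * E_charge = 86.91/100 * 304.08 = 264.28 Wh
Step 2: t = E_discharge / P = 264.28 / 295.78 = 0.8935 hr

0.8935 hr


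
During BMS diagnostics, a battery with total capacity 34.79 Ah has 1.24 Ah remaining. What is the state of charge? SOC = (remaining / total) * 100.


SOC% = 1.24 / 34.79 * 100 = 3.564%

3.564%


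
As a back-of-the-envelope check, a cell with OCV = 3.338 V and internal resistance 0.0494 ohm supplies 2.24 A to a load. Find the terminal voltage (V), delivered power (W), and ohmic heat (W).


Step 1: V_terminal = OCV - I*R = 3.338 - 2.24 * 0.0494 = 3.2273 V
Step 2: P_out = V_terminal * I = 3.2273 * 2.24 = 7.229 W
Step 3: Q = I^2 * R = 2.24^2 * 0.0494 = 0.2479 W

V=3.2273 V, P=7.229 W, Q=0.2479 W


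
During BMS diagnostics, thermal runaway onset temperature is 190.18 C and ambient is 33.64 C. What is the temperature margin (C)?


margin = T_onset - T_ambient = 190.18 - 33.64 = 156.54 C

156.54 C


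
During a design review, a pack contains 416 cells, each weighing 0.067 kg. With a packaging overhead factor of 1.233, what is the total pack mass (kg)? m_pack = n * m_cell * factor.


Cell mass sum = 416 * 0.067 = 27.872 kg
With overhead 1.233: m_pack = 27.872 * 1.233 = 34.37 kg

34.37 kg


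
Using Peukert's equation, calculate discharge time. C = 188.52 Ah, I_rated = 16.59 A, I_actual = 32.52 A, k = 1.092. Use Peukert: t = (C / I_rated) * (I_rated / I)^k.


t_rated = C / I_rated = 188.52 / 16.59 = 11.363 hr
(I_rated/I)^k = (0.51015)^1.092 = 0.47952
t = t_rated * (I_rated/I)^k = 11.363 * 0.47952 = 5.449 hr

5.449 hr


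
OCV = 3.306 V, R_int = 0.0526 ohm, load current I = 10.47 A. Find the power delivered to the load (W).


Step 1: V_terminal = OCV - I*R = 3.306 - 10.47 * 0.0526 = 2.7553 V
Step 2: P_out = V_terminal * I = 2.7553 * 10.47 = 28.85 W

28.85 W


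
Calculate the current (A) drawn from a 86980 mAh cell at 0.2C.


Convert: capacity = 86980 mAh = 86.98 Ah
At 0.2C: I = 0.2 * 86.98 Ah = 17.396 A

17.396 A


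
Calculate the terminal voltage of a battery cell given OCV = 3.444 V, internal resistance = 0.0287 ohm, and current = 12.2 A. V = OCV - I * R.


V = OCV - I*R = 3.444 - 12.2 * 0.0287 = 3.094 V

3.094 V


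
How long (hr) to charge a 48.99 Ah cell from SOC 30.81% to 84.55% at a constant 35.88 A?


Step 1: dSOC = 84.55% - 30.81% = 53.74%
Step 2: delta_Ah = 48.99 * 53.74 / 100 = 26.327 Ah
Step 3: t = 26.327 / 35.88 = 0.7338 hr

0.7338 hr


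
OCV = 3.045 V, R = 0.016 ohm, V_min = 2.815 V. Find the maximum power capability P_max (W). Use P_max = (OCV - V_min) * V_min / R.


dV = OCV - V_min = 0.23 V (so I_max = dV / R)
P_max = dV * V_min / R = 0.23 * 2.815 / 0.016 = 40.47 W

40.47 W


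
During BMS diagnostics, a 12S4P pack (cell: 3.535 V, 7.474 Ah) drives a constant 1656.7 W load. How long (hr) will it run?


Step 1: E_pack = Ns * V_cell * Np * C_cell = 12 * 3.535 * 4 * 7.474 = 1268.2 Wh
Step 2: t = E_pack / P = 1268.2 / 1656.7 = 0.7655 hr

0.7655 hr


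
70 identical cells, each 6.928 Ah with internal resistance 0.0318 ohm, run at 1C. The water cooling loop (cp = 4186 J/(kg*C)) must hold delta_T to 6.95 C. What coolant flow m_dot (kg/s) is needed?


Step 1: I = 1 * 6.928 = 6.928 A
Step 2: Q_cell = I^2 * R = 6.928^2 * 0.0318 = 1.5263 W
Step 3: Q_total = 70 * 1.5263 = 106.84 W
Step 4: m_dot = Q_total / (cp * dT) = 106.84 / (4186 * 6.95) = 0.003672 kg/s

0.003672 kg/s


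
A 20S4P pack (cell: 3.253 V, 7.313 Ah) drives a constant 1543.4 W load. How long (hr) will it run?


Step 1: E_pack = Ns * V_cell * Np * C_cell = 20 * 3.253 * 4 * 7.313 = 1903.1 Wh
Step 2: t = E_pack / P = 1903.1 / 1543.4 = 1.233 hr

1.233 hr


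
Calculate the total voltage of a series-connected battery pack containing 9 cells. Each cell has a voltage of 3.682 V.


Series voltages add: 9 * 3.682 V = 33.138 V

33.138 V


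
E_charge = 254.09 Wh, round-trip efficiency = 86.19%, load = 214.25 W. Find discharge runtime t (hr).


Step 1: E_discharge = eta/100 * E_charge = 86.19/100 * 254.09 = 219 Wh
Step 2: t = E_discharge / P = 219 / 214.25 = 1.022 hr

1.022 hr


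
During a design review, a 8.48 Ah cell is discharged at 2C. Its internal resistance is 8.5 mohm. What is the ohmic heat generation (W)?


Convert: R = 8.5 mohm = 0.0085 ohm
Step 1: I = C_rate * capacity = 2 * 8.48 = 16.96 A
Step 2: Q = I^2 * R = 16.96^2 * 0.0085 = 287.64 * 0.0085 = 2.445 W

2.445 W


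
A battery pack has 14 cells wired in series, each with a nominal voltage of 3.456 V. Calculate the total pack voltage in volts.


With 14 cells in series at 3.456 V each, V_pack = 48.384 V

48.384 V


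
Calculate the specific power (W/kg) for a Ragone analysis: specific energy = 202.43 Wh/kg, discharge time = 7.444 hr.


P_specific = E / t = 202.43 / 7.444 = 27.19 W/kg

27.19 W/kg


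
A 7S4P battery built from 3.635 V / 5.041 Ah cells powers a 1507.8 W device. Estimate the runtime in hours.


Step 1: E_pack = Ns * V_cell * Np * C_cell = 7 * 3.635 * 4 * 5.041 = 513.07 Wh
Step 2: t = E_pack / P = 513.07 / 1507.8 = 0.3403 hr

0.3403 hr


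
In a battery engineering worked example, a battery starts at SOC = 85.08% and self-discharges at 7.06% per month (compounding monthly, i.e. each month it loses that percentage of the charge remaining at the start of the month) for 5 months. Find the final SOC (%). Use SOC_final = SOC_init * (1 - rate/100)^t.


decay = (1 - 7.06/100)^5 = 0.69345
SOC_final = 85.08 * 0.69345 = 59.00%

59.00%


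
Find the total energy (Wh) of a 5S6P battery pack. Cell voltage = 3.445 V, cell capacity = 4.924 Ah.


V_pack = 5 * 3.445 = 17.225 V
C_pack = 6 * 4.924 = 29.544 Ah
E = V_pack * C_pack = 17.225 * 29.544 = 508.9 Wh

508.9 Wh


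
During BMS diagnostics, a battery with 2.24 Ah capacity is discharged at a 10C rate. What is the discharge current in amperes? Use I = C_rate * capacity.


At 10C: I = 10 * 2.24 Ah = 22.4 A

22.4 A


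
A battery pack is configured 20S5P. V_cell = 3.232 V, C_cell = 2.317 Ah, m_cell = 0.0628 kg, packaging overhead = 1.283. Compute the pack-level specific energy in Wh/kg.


Step 1: V_pack = 20 * 3.232 = 64.64 V
Step 2: C_pack = 5 * 2.317 = 11.585 Ah
Step 3: E_pack = V_pack * C_pack = 64.64 * 11.585 = 748.85 Wh
Step 4: m_pack = 20 * 5 * 0.0628 * 1.283 = 8.0572 kg
Step 5: ED = E_pack / m_pack = 748.85 / 8.0572 = 92.94 Wh/kg

92.94 Wh/kg


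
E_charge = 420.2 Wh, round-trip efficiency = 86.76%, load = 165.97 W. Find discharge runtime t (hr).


Step 1: E_discharge = eta/100 * E_charge = 86.76/100 * 420.2 = 364.57 Wh
Step 2: t = E_discharge / P = 364.57 / 165.97 = 2.197 hr

2.197 hr
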